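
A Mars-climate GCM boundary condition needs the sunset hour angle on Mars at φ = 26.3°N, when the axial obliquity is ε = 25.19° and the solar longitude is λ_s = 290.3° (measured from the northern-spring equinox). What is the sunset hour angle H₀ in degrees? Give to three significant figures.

H₀ = 77.6°

Solar declination: sin δ = sin ε · sin λ_s = sin 25.19° × sin 290.3° = -0.39919, so δ = -23.527°.
cos H₀ = −tan φ · tan δ = −tan(+26.3°) × tan(-23.527°) = 0.2152, so H₀ = 1.3539 rad = 77.57°.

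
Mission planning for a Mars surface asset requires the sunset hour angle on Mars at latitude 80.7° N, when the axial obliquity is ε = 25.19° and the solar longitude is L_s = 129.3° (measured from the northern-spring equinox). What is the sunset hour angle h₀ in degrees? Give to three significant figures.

h₀ = 180°

Solar declination: sin δ = sin ε · sin L_s = sin 25.19° × sin 129.3° = 0.32936, so δ = +19.230°.
Sunrise equation: cos h₀ = −tan ϕ · tan δ = -2.1302 ≤ −1, so the Sun never sets (polar day) and h₀ = π.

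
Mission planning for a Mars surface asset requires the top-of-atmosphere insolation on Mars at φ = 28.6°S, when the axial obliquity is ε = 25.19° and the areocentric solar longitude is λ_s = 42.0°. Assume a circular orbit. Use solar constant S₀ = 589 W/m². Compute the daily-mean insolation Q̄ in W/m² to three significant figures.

Q̄ ≈ 120 W/m²

sin δ = sin 25.19° × sin 42.0° = 0.28480, so δ = +16.547°.
cos H₀ = −tan(-28.6°) tan(+16.547°) = 0.1620, H₀ = 1.4081 rad.
Bracket: H₀ sin φ sin δ + cos φ cos δ sin H₀ = 1.4081×-0.47869×0.28480 + 0.87798×0.95859×0.98679 = -0.191968 + 0.830505 = 0.638537.
Q̄ = (S₀/π) × [bracket] = (589/π) × 0.638537 = 119.7 W/m².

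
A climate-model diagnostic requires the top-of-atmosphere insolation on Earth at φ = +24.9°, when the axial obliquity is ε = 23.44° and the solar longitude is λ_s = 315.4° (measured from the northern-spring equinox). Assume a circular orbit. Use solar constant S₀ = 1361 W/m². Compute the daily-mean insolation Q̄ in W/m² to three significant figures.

Solar declination: sin δ = sin ε · sin λ_s = sin 23.44° × sin 315.4° = -0.27931, so δ = -16.219°.
cos H₀ = −tan(+24.9°) tan(-16.219°) = 0.1350, H₀ = 1.4354 rad.
Bracket: H₀ sin φ sin δ + cos φ cos δ sin H₀ = 1.4354×0.42104×-0.27931 + 0.90704×0.96020×0.99084 = -0.168804 + 0.862962 = 0.694158.
Q̄ = (S₀/π) × [bracket] = (1361/π) × 0.694158 = 300.7 W/m².

Q̄ ≈ 301 W/m²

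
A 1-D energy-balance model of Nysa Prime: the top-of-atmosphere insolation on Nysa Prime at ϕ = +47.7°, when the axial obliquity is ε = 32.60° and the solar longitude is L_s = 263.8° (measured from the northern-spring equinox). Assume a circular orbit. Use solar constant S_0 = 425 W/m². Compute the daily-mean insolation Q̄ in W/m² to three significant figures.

Solar declination: sin δ = sin ε · sin L_s = sin 32.60° × sin 263.8° = -0.53562, so δ = -32.386°.
cos h₀ = −tan(+47.7°) tan(-32.386°) = 0.6971, h₀ = 0.7995 rad.
Bracket: h₀ sin ϕ sin δ + cos ϕ cos δ sin h₀ = 0.7995×0.73963×-0.53562 + 0.67301×0.84446×0.71701 = -0.316730 + 0.407498 = 0.090768.
Q̄ = (S_0/π) × [bracket] = (425/π) × 0.090768 = 12.28 W/m².

Q̄ ≈ 12.3 W/m²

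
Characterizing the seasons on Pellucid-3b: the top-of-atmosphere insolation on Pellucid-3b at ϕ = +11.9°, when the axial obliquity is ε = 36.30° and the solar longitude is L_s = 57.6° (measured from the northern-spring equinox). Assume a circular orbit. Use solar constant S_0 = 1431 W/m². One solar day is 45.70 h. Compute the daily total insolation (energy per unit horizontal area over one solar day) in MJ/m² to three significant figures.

Solar declination: sin δ = sin ε · sin L_s = sin 36.30° × sin 57.6° = 0.49985, so δ = +29.990°.
cos h₀ = −tan(+11.9°) tan(+29.990°) = -0.1216, h₀ = 1.6927 rad.
Bracket: h₀ sin ϕ sin δ + cos ϕ cos δ sin h₀ = 1.6927×0.20620×0.49985 + 0.97851×0.86611×0.99258 = 0.174465 + 0.841209 = 1.015674.
Q̄ = (S_0/π) × [bracket] = (1431/π) × 1.015674 = 462.64 W/m².
Daily total = Q̄ × 45.70 h × 3600 s/h = 462.64 × 45.70 × 3600 / 10⁶ = 76.11 MJ/m².

76.1 MJ/m²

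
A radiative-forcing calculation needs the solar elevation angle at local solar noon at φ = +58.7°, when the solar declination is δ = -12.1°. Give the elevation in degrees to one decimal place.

19.2°

At local noon the hour angle is zero, so the zenith angle equals |φ − δ| = |+58.7° − (-12.100°)| = 70.800°.
Elevation = 90° − 70.800° = 19.2°.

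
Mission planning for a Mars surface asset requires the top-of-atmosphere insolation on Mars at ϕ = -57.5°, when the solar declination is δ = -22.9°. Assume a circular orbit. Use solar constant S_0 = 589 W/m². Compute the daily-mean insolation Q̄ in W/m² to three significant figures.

cos h₀ = −tan(-57.5°) tan(-22.900°) = -0.6631, h₀ = 2.2957 rad.
Bracket: h₀ sin ϕ sin δ + cos ϕ cos δ sin h₀ = 2.2957×-0.84339×-0.38912 + 0.53730×0.92119×0.74857 = 0.753403 + 0.370509 = 1.123912.
Q̄ = (S_0/π) × [bracket] = (589/π) × 1.123912 = 210.7 W/m².

Q̄ ≈ 211 W/m²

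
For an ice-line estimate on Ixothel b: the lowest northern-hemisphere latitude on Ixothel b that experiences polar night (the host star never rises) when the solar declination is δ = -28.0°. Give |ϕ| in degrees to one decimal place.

Polar night requires cos h₀ = −tan ϕ tan δ ≥ 1, i.e. tan ϕ tan δ ≤ −1.
The boundary is |tan ϕ| · |tan δ| = 1, so |ϕ| = 90° − |δ| = 90° − 28.0° = 62.0° in the northern hemisphere.

|ϕ| = 62.0°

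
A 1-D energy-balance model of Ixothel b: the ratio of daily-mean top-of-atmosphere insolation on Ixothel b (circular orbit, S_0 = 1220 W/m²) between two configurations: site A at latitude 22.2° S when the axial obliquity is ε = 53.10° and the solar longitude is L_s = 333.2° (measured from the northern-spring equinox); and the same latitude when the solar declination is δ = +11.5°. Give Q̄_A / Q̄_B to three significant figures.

Q̄_A / Q̄_B ≈ 1.37

— Configuration A (ϕ=-22.2°):
Solar declination: sin δ = sin ε · sin L_s = sin 53.10° × sin 333.2° = -0.36056, so δ = -21.135°.
cos h₀ = −tan(-22.2°) tan(-21.135°) = -0.1578, h₀ = 1.7292 rad.
Bracket: h₀ sin ϕ sin δ + cos ϕ cos δ sin h₀ = 1.7292×-0.37784×-0.36056 + 0.92587×0.93274×0.98748 = 0.235576 + 0.852784 = 1.088360.
Q̄ = (S_0/π) × [bracket] = (1220/π) × 1.088360 = 422.65 W/m².
— Configuration B (ϕ=-22.2°):
cos h₀ = −tan(-22.2°) tan(+11.500°) = 0.0830, h₀ = 1.4877 rad.
Bracket: h₀ sin ϕ sin δ + cos ϕ cos δ sin h₀ = 1.4877×-0.37784×0.19937 + 0.92587×0.97992×0.99655 = -0.112068 + 0.904148 = 0.792080.
Q̄ = (S_0/π) × [bracket] = (1220/π) × 0.792080 = 307.59 W/m².
Ratio Q̄_A / Q̄_B = 422.65 / 307.59 = 1.374.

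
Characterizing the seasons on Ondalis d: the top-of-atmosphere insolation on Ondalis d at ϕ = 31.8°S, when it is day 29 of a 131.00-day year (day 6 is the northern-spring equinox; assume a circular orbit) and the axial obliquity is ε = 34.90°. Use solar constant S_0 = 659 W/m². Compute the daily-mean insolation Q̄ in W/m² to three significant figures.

Solar longitude: L_s = 360° × (29 − 6)/131.00 = 63.206°.
sin δ = sin 34.90° × sin 63.206° = 0.51072, so δ = +30.712°.
cos h₀ = −tan(-31.8°) tan(+30.712°) = 0.3683, h₀ = 1.1936 rad.
Bracket: h₀ sin ϕ sin δ + cos ϕ cos δ sin h₀ = 1.1936×-0.52696×0.51072 + 0.84989×0.85975×0.92970 = -0.321232 + 0.679325 = 0.358093.
Q̄ = (S_0/π) × [bracket] = (659/π) × 0.358093 = 75.12 W/m².

Q̄ ≈ 75.1 W/m²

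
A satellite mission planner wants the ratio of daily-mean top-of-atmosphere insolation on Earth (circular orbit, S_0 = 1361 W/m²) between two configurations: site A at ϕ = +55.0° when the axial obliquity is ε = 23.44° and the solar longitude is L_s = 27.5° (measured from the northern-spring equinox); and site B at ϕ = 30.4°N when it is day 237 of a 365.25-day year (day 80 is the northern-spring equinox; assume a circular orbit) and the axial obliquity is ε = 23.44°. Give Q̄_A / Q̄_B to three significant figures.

— Configuration A (ϕ=+55.0°):
Solar declination: sin δ = sin ε · sin L_s = sin 23.44° × sin 27.5° = 0.18368, so δ = +10.584°.
cos h₀ = −tan(+55.0°) tan(+10.584°) = -0.2669, h₀ = 1.8409 rad.
Bracket: h₀ sin ϕ sin δ + cos ϕ cos δ sin h₀ = 1.8409×0.81915×0.18368 + 0.57358×0.98299×0.96374 = 0.276985 + 0.543379 = 0.820364.
Q̄ = (S_0/π) × [bracket] = (1361/π) × 0.820364 = 355.40 W/m².
— Configuration B (ϕ=+30.4°):
Solar longitude: L_s = 360° × (237 − 80)/365.25 = 154.743°.
sin δ = sin 23.44° × sin 154.743° = 0.16973, so δ = +9.772°.
cos h₀ = −tan(+30.4°) tan(+9.772°) = -0.1010, h₀ = 1.6720 rad.
Bracket: h₀ sin ϕ sin δ + cos ϕ cos δ sin h₀ = 1.6720×0.50603×0.16973 + 0.86251×0.98549×0.99488 = 0.143606 + 0.845643 = 0.989249.
Q̄ = (S_0/π) × [bracket] = (1361/π) × 0.989249 = 428.56 W/m².
Ratio Q̄_A / Q̄_B = 355.40 / 428.56 = 0.8293.

Q̄_A / Q̄_B ≈ 0.829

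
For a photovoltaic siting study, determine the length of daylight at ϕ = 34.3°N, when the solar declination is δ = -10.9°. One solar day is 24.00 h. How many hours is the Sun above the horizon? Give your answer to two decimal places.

cos h₀ = −tan ϕ · tan δ = −tan(+34.3°) × tan(-10.900°) = 0.1314, so h₀ = 1.4391 rad = 82.45°.
Daylight = 2h₀/(2π) × 24.00 h = (1.4391/π) × 24.00 = 10.99 h.

10.99 h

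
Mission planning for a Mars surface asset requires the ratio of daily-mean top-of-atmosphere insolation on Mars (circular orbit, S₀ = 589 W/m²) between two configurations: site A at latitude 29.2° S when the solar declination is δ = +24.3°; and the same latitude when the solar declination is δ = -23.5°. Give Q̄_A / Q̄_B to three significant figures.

Q̄_A / Q̄_B ≈ 0.448

— Configuration A (φ=-29.2°):
cos H₀ = −tan(-29.2°) tan(+24.300°) = 0.2523, H₀ = 1.3157 rad.
Bracket: H₀ sin φ sin δ + cos φ cos δ sin H₀ = 1.3157×-0.48786×0.41151 + 0.87292×0.91140×0.96764 = -0.264139 + 0.769834 = 0.505695.
Q̄ = (S₀/π) × [bracket] = (589/π) × 0.505695 = 94.810 W/m².
— Configuration B (φ=-29.2°):
cos H₀ = −tan(-29.2°) tan(-23.500°) = -0.2430, H₀ = 1.8163 rad.
Bracket: H₀ sin φ sin δ + cos φ cos δ sin H₀ = 1.8163×-0.48786×-0.39875 + 0.87292×0.91706×0.97002 = 0.353332 + 0.776520 = 1.129852.
Q̄ = (S₀/π) × [bracket] = (589/π) × 1.129852 = 211.83 W/m².
Ratio Q̄_A / Q̄_B = 94.810 / 211.83 = 0.4476.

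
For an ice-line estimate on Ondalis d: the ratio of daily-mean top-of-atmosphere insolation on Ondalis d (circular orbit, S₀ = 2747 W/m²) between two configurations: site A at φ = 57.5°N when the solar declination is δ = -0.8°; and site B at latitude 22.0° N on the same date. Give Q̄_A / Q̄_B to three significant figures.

Q̄_A / Q̄_B ≈ 0.565

— Configuration A (φ=+57.5°):
cos H₀ = −tan(+57.5°) tan(-0.800°) = 0.0219, H₀ = 1.5489 rad.
Bracket: H₀ sin φ sin δ + cos φ cos δ sin H₀ = 1.5489×0.84339×-0.01396 + 0.53730×0.99990×0.99976 = -0.018236 + 0.537117 = 0.518881.
Q̄ = (S₀/π) × [bracket] = (2747/π) × 0.518881 = 453.71 W/m².
— Configuration B (φ=+22.0°):
cos H₀ = −tan(+22.0°) tan(-0.800°) = 0.0056, H₀ = 1.5652 rad.
Bracket: H₀ sin φ sin δ + cos φ cos δ sin H₀ = 1.5652×0.37461×-0.01396 + 0.92718×0.99990×0.99998 = -0.008185 + 0.927069 = 0.918884.
Q̄ = (S₀/π) × [bracket] = (2747/π) × 0.918884 = 803.47 W/m².
Ratio Q̄_A / Q̄_B = 453.71 / 803.47 = 0.5647.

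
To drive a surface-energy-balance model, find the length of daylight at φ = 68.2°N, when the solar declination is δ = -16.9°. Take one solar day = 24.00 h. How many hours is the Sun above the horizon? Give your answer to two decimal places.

5.41 h

cos H₀ = −tan φ · tan δ = −tan(+68.2°) × tan(-16.900°) = 0.7596, so H₀ = 0.7081 rad = 40.57°.
Daylight = 2H₀/(2π) × 24.00 h = (0.7081/π) × 24.00 = 5.41 h.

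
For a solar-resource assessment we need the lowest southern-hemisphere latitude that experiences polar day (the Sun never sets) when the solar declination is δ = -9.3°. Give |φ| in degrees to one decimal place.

|φ| = 80.7°

Polar day requires cos H₀ = −tan φ tan δ ≤ −1, i.e. tan φ tan δ ≥ 1.
The boundary is |tan φ| · |tan δ| = 1, so |φ| = 90° − |δ| = 90° − 9.3° = 80.7° in the southern hemisphere.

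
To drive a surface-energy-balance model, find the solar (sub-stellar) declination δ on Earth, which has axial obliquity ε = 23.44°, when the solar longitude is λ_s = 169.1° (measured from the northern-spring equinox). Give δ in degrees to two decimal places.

δ = +4.31°

sin δ = sin ε · sin λ_s = sin 23.44° × sin 169.1° = 0.075220.
δ = arcsin(0.075220) = +4.31°.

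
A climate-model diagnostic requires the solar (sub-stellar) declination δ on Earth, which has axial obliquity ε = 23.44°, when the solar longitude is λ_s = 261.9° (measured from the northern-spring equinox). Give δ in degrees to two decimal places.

δ = -23.19°

sin δ = sin ε · sin λ_s = sin 23.44° × sin 261.9° = -0.393820.
δ = arcsin(-0.393820) = -23.19°.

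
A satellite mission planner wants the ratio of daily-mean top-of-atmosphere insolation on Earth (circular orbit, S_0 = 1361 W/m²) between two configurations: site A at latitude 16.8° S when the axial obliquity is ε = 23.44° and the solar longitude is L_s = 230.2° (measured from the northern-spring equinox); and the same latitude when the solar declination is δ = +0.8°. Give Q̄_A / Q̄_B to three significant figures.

— Configuration A (ϕ=-16.8°):
Solar declination: sin δ = sin ε · sin L_s = sin 23.44° × sin 230.2° = -0.30561, so δ = -17.795°.
cos h₀ = −tan(-16.8°) tan(-17.795°) = -0.0969, h₀ = 1.6679 rad.
Bracket: h₀ sin ϕ sin δ + cos ϕ cos δ sin h₀ = 1.6679×-0.28903×-0.30561 + 0.95732×0.95216×0.99529 = 0.147326 + 0.907229 = 1.054555.
Q̄ = (S_0/π) × [bracket] = (1361/π) × 1.054555 = 456.85 W/m².
— Configuration B (ϕ=-16.8°):
cos h₀ = −tan(-16.8°) tan(+0.800°) = 0.0042, h₀ = 1.5666 rad.
Bracket: h₀ sin ϕ sin δ + cos ϕ cos δ sin h₀ = 1.5666×-0.28903×0.01396 + 0.95732×0.99990×0.99999 = -0.006321 + 0.957215 = 0.950894.
Q̄ = (S_0/π) × [bracket] = (1361/π) × 0.950894 = 411.95 W/m².
Ratio Q̄_A / Q̄_B = 456.85 / 411.95 = 1.109.

Q̄_A / Q̄_B ≈ 1.11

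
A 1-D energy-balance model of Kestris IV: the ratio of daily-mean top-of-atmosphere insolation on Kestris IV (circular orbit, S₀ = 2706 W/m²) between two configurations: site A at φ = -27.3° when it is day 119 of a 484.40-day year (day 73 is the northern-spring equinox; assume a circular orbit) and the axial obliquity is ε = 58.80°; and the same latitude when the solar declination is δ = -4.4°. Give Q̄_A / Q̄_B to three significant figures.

Q̄_A / Q̄_B ≈ 0.493

— Configuration A (φ=-27.3°):
Solar longitude: λ_s = 360° × (119 − 73)/484.40 = 34.187°.
sin δ = sin 58.80° × sin 34.187° = 0.48062, so δ = +28.726°.
cos H₀ = −tan(-27.3°) tan(+28.726°) = 0.2829, H₀ = 1.2840 rad.
Bracket: H₀ sin φ sin δ + cos φ cos δ sin H₀ = 1.2840×-0.45865×0.48062 + 0.88862×0.87693×0.95915 = -0.283040 + 0.747425 = 0.464385.
Q̄ = (S₀/π) × [bracket] = (2706/π) × 0.464385 = 400.00 W/m².
— Configuration B (φ=-27.3°):
cos H₀ = −tan(-27.3°) tan(-4.400°) = -0.0397, H₀ = 1.6105 rad.
Bracket: H₀ sin φ sin δ + cos φ cos δ sin H₀ = 1.6105×-0.45865×-0.07672 + 0.88862×0.99705×0.99921 = 0.056670 + 0.885299 = 0.941969.
Q̄ = (S₀/π) × [bracket] = (2706/π) × 0.941969 = 811.36 W/m².
Ratio Q̄_A / Q̄_B = 400.00 / 811.36 = 0.4930.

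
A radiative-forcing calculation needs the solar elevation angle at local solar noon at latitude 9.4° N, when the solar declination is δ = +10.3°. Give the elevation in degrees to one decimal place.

89.1°

At local noon the hour angle is zero, so the zenith angle equals |ϕ − δ| = |+9.4° − (+10.300°)| = 0.900°.
Elevation = 90° − 0.900° = 89.1°.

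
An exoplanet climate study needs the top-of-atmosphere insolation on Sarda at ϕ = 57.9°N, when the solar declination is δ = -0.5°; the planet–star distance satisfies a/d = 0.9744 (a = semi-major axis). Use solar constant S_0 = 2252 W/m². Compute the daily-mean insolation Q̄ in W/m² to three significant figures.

cos h₀ = −tan(+57.9°) tan(-0.500°) = 0.0139, h₀ = 1.5569 rad.
Bracket: h₀ sin ϕ sin δ + cos ϕ cos δ sin h₀ = 1.5569×0.84712×-0.00873 + 0.53140×0.99996×0.99990 = -0.011514 + 0.531326 = 0.519812.
Inverse-square distance factor (a/d)² = 0.9744² = 0.949455.
Q̄ = (S_0/π) × 0.949455 × [bracket] = (2252/π) × 0.949455 × 0.519812 = 353.8 W/m².

Q̄ ≈ 354 W/m²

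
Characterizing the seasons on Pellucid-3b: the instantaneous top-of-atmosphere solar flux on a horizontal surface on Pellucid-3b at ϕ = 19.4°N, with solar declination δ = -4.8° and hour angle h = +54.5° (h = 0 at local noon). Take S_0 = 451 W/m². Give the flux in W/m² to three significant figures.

cos θ_z = sin ϕ sin δ + cos ϕ cos δ cos h = -0.027795 + 0.545811 = 0.518016.
Flux = S_0 · cos θ_z = 451 × 0.518016 = 233.6 W/m².

234 W/m²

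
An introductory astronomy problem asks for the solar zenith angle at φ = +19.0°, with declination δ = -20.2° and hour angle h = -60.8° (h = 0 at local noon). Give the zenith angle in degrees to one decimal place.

cos θ_z = sin φ sin δ + cos φ cos δ cos h = -0.112418 + 0.432908 = 0.320490.
θ_z = arccos(0.320490) = 71.3°.

θ_z = 71.3°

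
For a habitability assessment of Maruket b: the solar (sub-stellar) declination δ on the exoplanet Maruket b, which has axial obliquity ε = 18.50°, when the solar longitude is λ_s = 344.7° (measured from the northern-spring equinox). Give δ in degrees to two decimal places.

δ = -4.80°

sin δ = sin ε · sin λ_s = sin 18.50° × sin 344.7° = -0.083728.
δ = arcsin(-0.083728) = -4.80°.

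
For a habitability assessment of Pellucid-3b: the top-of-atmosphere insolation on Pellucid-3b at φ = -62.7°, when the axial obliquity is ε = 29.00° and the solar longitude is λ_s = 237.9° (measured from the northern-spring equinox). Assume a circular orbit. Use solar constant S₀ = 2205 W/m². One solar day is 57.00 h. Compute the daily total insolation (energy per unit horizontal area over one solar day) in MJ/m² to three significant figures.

168 MJ/m²

Solar declination: sin δ = sin ε · sin λ_s = sin 29.00° × sin 237.9° = -0.41069, so δ = -24.248°.
cos H₀ = −tan(-62.7°) tan(-24.248°) = -0.8727, H₀ = 2.6315 rad.
Bracket: H₀ sin φ sin δ + cos φ cos δ sin H₀ = 2.6315×-0.88862×-0.41069 + 0.45865×0.91177×0.48826 = 0.960359 + 0.204182 = 1.164541.
Q̄ = (S₀/π) × [bracket] = (2205/π) × 1.164541 = 817.36 W/m².
Daily total = Q̄ × 57.00 h × 3600 s/h = 817.36 × 57.00 × 3600 / 10⁶ = 167.7 MJ/m².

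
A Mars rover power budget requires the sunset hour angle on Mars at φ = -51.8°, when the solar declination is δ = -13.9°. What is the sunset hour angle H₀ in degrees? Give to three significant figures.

cos H₀ = −tan φ · tan δ = −tan(-51.8°) × tan(-13.900°) = -0.3145, so H₀ = 1.8907 rad = 108.33°.

H₀ = 108°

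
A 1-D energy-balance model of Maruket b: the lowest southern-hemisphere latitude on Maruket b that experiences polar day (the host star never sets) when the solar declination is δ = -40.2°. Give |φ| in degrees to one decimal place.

Polar day requires cos H₀ = −tan φ tan δ ≤ −1, i.e. tan φ tan δ ≥ 1.
The boundary is |tan φ| · |tan δ| = 1, so |φ| = 90° − |δ| = 90° − 40.2° = 49.8° in the southern hemisphere.

|φ| = 49.8°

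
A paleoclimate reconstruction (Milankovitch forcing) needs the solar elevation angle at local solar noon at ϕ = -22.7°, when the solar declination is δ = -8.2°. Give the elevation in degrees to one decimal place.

75.5°

At local noon the hour angle is zero, so the zenith angle equals |ϕ − δ| = |-22.7° − (-8.200°)| = 14.500°.
Elevation = 90° − 14.500° = 75.5°.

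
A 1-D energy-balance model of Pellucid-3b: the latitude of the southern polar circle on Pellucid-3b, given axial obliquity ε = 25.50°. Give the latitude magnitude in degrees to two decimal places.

The polar circle is the lowest latitude that experiences at least one full rotation of continuous darkness at the northern-summer solstice; it lies at |φ| = 90° − ε = 90° − 25.50° = 64.50°.

64.50°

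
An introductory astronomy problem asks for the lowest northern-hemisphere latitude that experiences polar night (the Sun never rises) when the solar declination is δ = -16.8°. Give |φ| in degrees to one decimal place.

Polar night requires cos H₀ = −tan φ tan δ ≥ 1, i.e. tan φ tan δ ≤ −1.
The boundary is |tan φ| · |tan δ| = 1, so |φ| = 90° − |δ| = 90° − 16.8° = 73.2° in the northern hemisphere.

|φ| = 73.2°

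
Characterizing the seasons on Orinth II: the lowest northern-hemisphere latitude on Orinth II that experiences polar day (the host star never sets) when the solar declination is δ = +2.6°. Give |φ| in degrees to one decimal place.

Polar day requires cos H₀ = −tan φ tan δ ≤ −1, i.e. tan φ tan δ ≥ 1.
The boundary is |tan φ| · |tan δ| = 1, so |φ| = 90° − |δ| = 90° − 2.6° = 87.4° in the northern hemisphere.

|φ| = 87.4°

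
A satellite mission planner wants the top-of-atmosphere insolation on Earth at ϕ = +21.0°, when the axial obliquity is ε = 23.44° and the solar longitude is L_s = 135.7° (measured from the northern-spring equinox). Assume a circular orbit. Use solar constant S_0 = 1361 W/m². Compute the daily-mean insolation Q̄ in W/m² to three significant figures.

Solar declination: sin δ = sin ε · sin L_s = sin 23.44° × sin 135.7° = 0.27782, so δ = +16.130°.
cos h₀ = −tan(+21.0°) tan(+16.130°) = -0.1110, h₀ = 1.6820 rad.
Bracket: h₀ sin ϕ sin δ + cos ϕ cos δ sin h₀ = 1.6820×0.35837×0.27782 + 0.93358×0.96063×0.99382 = 0.167464 + 0.891283 = 1.058747.
Q̄ = (S_0/π) × [bracket] = (1361/π) × 1.058747 = 458.7 W/m².

Q̄ ≈ 459 W/m²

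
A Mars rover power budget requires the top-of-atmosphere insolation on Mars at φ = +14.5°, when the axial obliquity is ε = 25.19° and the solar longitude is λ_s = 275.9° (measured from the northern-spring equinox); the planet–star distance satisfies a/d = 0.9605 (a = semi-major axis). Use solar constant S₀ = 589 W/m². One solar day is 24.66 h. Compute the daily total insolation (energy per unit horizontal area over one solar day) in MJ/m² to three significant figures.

Solar declination: sin δ = sin ε · sin λ_s = sin 25.19° × sin 275.9° = -0.42337, so δ = -25.047°.
cos H₀ = −tan(+14.5°) tan(-25.047°) = 0.1209, H₀ = 1.4496 rad.
Bracket: H₀ sin φ sin δ + cos φ cos δ sin H₀ = 1.4496×0.25038×-0.42337 + 0.96815×0.90596×0.99267 = -0.153663 + 0.870676 = 0.717013.
Inverse-square distance factor (a/d)² = 0.9605² = 0.922560.
Q̄ = (S₀/π) × 0.922560 × [bracket] = (589/π) × 0.922560 × 0.717013 = 124.02 W/m².
Daily total = Q̄ × 24.66 h × 3600 s/h = 124.02 × 24.66 × 3600 / 10⁶ = 11.01 MJ/m².

11.0 MJ/m²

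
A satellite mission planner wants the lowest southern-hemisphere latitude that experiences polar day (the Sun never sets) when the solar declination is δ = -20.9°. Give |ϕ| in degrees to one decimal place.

Polar day requires cos h₀ = −tan ϕ tan δ ≤ −1, i.e. tan ϕ tan δ ≥ 1.
The boundary is |tan ϕ| · |tan δ| = 1, so |ϕ| = 90° − |δ| = 90° − 20.9° = 69.1° in the southern hemisphere.

|ϕ| = 69.1°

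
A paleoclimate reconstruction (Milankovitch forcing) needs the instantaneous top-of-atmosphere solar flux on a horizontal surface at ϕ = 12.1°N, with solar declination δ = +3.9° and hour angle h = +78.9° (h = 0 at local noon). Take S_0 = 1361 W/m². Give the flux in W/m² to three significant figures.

cos θ_z = sin ϕ sin δ + cos ϕ cos δ cos h = 0.014257 + 0.187809 = 0.202066.
Flux = S_0 · cos θ_z = 1361 × 0.202066 = 275.0 W/m².

275 W/m²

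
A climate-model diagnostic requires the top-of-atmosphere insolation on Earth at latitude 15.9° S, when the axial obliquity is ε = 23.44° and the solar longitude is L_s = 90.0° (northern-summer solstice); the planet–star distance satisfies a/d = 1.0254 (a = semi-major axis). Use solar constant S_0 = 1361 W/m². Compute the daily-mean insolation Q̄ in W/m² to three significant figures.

Solar declination: sin δ = sin ε · sin L_s = sin 23.44° × sin 90.0° = 0.39779, so δ = +23.440°.
cos h₀ = −tan(-15.9°) tan(+23.440°) = 0.1235, h₀ = 1.4470 rad.
Bracket: h₀ sin ϕ sin δ + cos ϕ cos δ sin h₀ = 1.4470×-0.27396×0.39779 + 0.96174×0.91748×0.99234 = -0.157692 + 0.875618 = 0.717926.
Inverse-square distance factor (a/d)² = 1.0254² = 1.051445.
Q̄ = (S_0/π) × 1.051445 × [bracket] = (1361/π) × 1.051445 × 0.717926 = 327.0 W/m².

Q̄ ≈ 327 W/m²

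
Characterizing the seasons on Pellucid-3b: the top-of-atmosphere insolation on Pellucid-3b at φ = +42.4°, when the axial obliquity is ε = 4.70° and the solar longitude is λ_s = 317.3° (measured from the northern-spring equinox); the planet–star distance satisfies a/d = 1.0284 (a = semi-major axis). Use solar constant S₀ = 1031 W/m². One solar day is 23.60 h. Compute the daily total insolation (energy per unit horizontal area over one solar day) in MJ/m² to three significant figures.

Solar declination: sin δ = sin ε · sin λ_s = sin 4.70° × sin 317.3° = -0.05557, so δ = -3.185°.
cos H₀ = −tan(+42.4°) tan(-3.185°) = 0.0508, H₀ = 1.5200 rad.
Bracket: H₀ sin φ sin δ + cos φ cos δ sin H₀ = 1.5200×0.67430×-0.05557 + 0.73846×0.99845×0.99871 = -0.056956 + 0.736364 = 0.679408.
Inverse-square distance factor (a/d)² = 1.0284² = 1.057607.
Q̄ = (S₀/π) × 1.057607 × [bracket] = (1031/π) × 1.057607 × 0.679408 = 235.81 W/m².
Daily total = Q̄ × 23.60 h × 3600 s/h = 235.81 × 23.60 × 3600 / 10⁶ = 20.03 MJ/m².

20.0 MJ/m²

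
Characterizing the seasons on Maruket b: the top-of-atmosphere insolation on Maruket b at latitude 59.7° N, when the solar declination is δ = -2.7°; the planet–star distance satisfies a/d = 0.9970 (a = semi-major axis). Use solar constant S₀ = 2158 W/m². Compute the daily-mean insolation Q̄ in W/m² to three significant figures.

cos H₀ = −tan(+59.7°) tan(-2.700°) = 0.0807, H₀ = 1.4900 rad.
Bracket: H₀ sin φ sin δ + cos φ cos δ sin H₀ = 1.4900×0.86340×-0.04711 + 0.50453×0.99889×0.99674 = -0.060605 + 0.502327 = 0.441722.
Inverse-square distance factor (a/d)² = 0.9970² = 0.994009.
Q̄ = (S₀/π) × 0.994009 × [bracket] = (2158/π) × 0.994009 × 0.441722 = 301.6 W/m².

Q̄ ≈ 302 W/m²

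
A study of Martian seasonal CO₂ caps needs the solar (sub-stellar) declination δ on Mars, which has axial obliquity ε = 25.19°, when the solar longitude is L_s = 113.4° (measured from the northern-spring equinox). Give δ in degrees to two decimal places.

δ = +22.99°

sin δ = sin ε · sin L_s = sin 25.19° × sin 113.4° = 0.390616.
δ = arcsin(0.390616) = +22.99°.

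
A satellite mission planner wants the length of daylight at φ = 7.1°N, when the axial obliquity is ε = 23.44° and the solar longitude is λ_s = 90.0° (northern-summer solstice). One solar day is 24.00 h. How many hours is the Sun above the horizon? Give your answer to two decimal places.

12.41 h

Solar declination: sin δ = sin ε · sin λ_s = sin 23.44° × sin 90.0° = 0.39779, so δ = +23.440°.
cos H₀ = −tan φ · tan δ = −tan(+7.1°) × tan(+23.440°) = -0.0540, so H₀ = 1.6248 rad = 93.10°.
Daylight = 2H₀/(2π) × 24.00 h = (1.6248/π) × 24.00 = 12.41 h.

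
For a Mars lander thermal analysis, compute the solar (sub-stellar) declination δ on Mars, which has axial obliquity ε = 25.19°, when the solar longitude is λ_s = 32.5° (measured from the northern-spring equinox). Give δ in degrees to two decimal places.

sin δ = sin ε · sin λ_s = sin 25.19° × sin 32.5° = 0.228686.
δ = arcsin(0.228686) = +13.22°.

δ = +13.22°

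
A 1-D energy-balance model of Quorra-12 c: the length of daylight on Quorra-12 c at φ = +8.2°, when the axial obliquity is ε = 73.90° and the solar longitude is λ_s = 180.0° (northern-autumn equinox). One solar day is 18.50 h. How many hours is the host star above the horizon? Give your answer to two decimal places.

Solar declination: sin δ = sin ε · sin λ_s = sin 73.90° × sin 180.0° = 0.00000, so δ = +0.000°.
cos H₀ = −tan φ · tan δ = −tan(+8.2°) × tan(+0.000°) = -0.0000, so H₀ = 1.5708 rad = 90.00°.
Daylight = 2H₀/(2π) × 18.50 h = (1.5708/π) × 18.50 = 9.25 h.

9.25 h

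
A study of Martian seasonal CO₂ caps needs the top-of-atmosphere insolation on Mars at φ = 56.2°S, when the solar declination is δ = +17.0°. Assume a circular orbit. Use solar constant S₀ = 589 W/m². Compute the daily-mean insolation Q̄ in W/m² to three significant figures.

Q̄ ≈ 38.8 W/m²

cos H₀ = −tan(-56.2°) tan(+17.000°) = 0.4567, H₀ = 1.0965 rad.
Bracket: H₀ sin φ sin δ + cos φ cos δ sin H₀ = 1.0965×-0.83098×0.29237 + 0.55630×0.95630×0.88962 = -0.266399 + 0.473269 = 0.206870.
Q̄ = (S₀/π) × [bracket] = (589/π) × 0.206870 = 38.78 W/m².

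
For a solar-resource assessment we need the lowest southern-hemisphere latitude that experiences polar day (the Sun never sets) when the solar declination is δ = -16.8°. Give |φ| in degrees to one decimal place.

|φ| = 73.2°

Polar day requires cos H₀ = −tan φ tan δ ≤ −1, i.e. tan φ tan δ ≥ 1.
The boundary is |tan φ| · |tan δ| = 1, so |φ| = 90° − |δ| = 90° − 16.8° = 73.2° in the southern hemisphere.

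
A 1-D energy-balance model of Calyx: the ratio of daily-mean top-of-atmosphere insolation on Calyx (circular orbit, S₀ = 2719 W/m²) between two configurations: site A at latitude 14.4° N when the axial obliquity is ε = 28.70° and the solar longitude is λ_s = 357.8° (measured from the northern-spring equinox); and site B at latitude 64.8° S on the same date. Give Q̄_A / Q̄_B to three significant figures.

Q̄_A / Q̄_B ≈ 2.13

— Configuration A (φ=+14.4°):
Solar declination: sin δ = sin ε · sin λ_s = sin 28.70° × sin 357.8° = -0.01843, so δ = -1.056°.
cos H₀ = −tan(+14.4°) tan(-1.056°) = 0.0047, H₀ = 1.5661 rad.
Bracket: H₀ sin φ sin δ + cos φ cos δ sin H₀ = 1.5661×0.24869×-0.01843 + 0.96858×0.99983×0.99999 = -0.007178 + 0.968406 = 0.961228.
Q̄ = (S₀/π) × [bracket] = (2719/π) × 0.961228 = 831.93 W/m².
— Configuration B (φ=-64.8°):
cos H₀ = −tan(-64.8°) tan(-1.056°) = -0.0392, H₀ = 1.6100 rad.
Bracket: H₀ sin φ sin δ + cos φ cos δ sin H₀ = 1.6100×-0.90483×-0.01843 + 0.42578×0.99983×0.99923 = 0.026848 + 0.425380 = 0.452228.
Q̄ = (S₀/π) × [bracket] = (2719/π) × 0.452228 = 391.40 W/m².
Ratio Q̄_A / Q̄_B = 831.93 / 391.40 = 2.126.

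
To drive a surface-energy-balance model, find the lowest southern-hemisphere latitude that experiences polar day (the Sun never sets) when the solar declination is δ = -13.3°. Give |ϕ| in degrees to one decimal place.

|ϕ| = 76.7°

Polar day requires cos h₀ = −tan ϕ tan δ ≤ −1, i.e. tan ϕ tan δ ≥ 1.
The boundary is |tan ϕ| · |tan δ| = 1, so |ϕ| = 90° − |δ| = 90° − 13.3° = 76.7° in the southern hemisphere.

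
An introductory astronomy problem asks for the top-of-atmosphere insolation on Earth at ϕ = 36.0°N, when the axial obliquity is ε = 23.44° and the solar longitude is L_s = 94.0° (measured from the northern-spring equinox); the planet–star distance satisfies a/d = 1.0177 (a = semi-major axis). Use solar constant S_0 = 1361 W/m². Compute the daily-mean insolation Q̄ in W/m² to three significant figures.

Solar declination: sin δ = sin ε · sin L_s = sin 23.44° × sin 94.0° = 0.39682, so δ = +23.380°.
cos h₀ = −tan(+36.0°) tan(+23.380°) = -0.3141, h₀ = 1.8903 rad.
Bracket: h₀ sin ϕ sin δ + cos ϕ cos δ sin h₀ = 1.8903×0.58779×0.39682 + 0.80902×0.91790×0.94939 = 0.440906 + 0.705016 = 1.145922.
Inverse-square distance factor (a/d)² = 1.0177² = 1.035713.
Q̄ = (S_0/π) × 1.035713 × [bracket] = (1361/π) × 1.035713 × 1.145922 = 514.2 W/m².

Q̄ ≈ 514 W/m²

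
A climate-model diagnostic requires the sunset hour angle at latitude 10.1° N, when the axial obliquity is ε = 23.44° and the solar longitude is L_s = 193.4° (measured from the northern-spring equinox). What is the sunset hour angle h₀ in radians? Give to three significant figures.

h₀ = 1.55 rad

Solar declination: sin δ = sin ε · sin L_s = sin 23.44° × sin 193.4° = -0.09219, so δ = -5.289°.
cos h₀ = −tan ϕ · tan δ = −tan(+10.1°) × tan(-5.289°) = 0.0165, so h₀ = 1.5543 rad = 89.06°.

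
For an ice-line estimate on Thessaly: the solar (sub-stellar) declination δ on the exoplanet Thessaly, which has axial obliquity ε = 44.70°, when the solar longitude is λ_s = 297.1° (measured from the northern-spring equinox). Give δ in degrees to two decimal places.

δ = -38.77°

sin δ = sin ε · sin λ_s = sin 44.70° × sin 297.1° = -0.626171.
δ = arcsin(-0.626171) = -38.77°.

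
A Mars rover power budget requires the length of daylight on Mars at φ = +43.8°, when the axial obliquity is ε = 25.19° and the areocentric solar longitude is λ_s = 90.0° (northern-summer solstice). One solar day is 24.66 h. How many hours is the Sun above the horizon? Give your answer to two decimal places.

16.00 h

sin δ = sin 25.19° × sin 90.0° = 0.42562, so δ = +25.190°.
cos H₀ = −tan φ · tan δ = −tan(+43.8°) × tan(+25.190°) = -0.4511, so H₀ = 2.0387 rad = 116.81°.
Daylight = 2H₀/(2π) × 24.66 h = (2.0387/π) × 24.66 = 16.00 h.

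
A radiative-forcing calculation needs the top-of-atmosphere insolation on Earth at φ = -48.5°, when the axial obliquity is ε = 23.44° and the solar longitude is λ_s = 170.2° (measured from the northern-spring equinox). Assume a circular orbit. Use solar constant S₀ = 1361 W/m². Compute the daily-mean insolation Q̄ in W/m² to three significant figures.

Solar declination: sin δ = sin ε · sin λ_s = sin 23.44° × sin 170.2° = 0.06771, so δ = +3.882°.
cos H₀ = −tan(-48.5°) tan(+3.882°) = 0.0767, H₀ = 1.4940 rad.
Bracket: H₀ sin φ sin δ + cos φ cos δ sin H₀ = 1.4940×-0.74896×0.06771 + 0.66262×0.99771×0.99705 = -0.075764 + 0.659152 = 0.583388.
Q̄ = (S₀/π) × [bracket] = (1361/π) × 0.583388 = 252.7 W/m².

Q̄ ≈ 253 W/m²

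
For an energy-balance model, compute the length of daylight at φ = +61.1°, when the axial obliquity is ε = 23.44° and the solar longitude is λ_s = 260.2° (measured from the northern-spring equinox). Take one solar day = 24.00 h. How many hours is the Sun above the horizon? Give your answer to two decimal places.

Solar declination: sin δ = sin ε · sin λ_s = sin 23.44° × sin 260.2° = -0.39198, so δ = -23.078°.
cos H₀ = −tan φ · tan δ = −tan(+61.1°) × tan(-23.078°) = 0.7718, so H₀ = 0.6891 rad = 39.48°.
Daylight = 2H₀/(2π) × 24.00 h = (0.6891/π) × 24.00 = 5.26 h.

5.26 h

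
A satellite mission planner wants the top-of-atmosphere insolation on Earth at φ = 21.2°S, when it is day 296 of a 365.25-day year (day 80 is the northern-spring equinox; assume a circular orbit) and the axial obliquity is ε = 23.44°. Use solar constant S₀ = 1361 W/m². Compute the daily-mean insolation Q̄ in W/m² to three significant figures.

Solar longitude: λ_s = 360° × (296 − 80)/365.25 = 212.895°.
sin δ = sin 23.44° × sin 212.895° = -0.21604, so δ = -12.477°.
cos H₀ = −tan(-21.2°) tan(-12.477°) = -0.0858, H₀ = 1.6567 rad.
Bracket: H₀ sin φ sin δ + cos φ cos δ sin H₀ = 1.6567×-0.36162×-0.21604 + 0.93232×0.97638×0.99631 = 0.129429 + 0.906940 = 1.036369.
Q̄ = (S₀/π) × [bracket] = (1361/π) × 1.036369 = 449.0 W/m².

Q̄ ≈ 449 W/m²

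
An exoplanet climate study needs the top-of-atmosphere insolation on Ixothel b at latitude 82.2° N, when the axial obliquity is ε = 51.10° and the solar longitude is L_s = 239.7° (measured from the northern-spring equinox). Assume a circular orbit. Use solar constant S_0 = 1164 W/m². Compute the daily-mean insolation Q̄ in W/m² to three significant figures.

Q̄ ≈ 0.00 W/m²

Solar declination: sin δ = sin ε · sin L_s = sin 51.10° × sin 239.7° = -0.67193, so δ = -42.216°.
cos h₀ = −tan(+82.2°) tan(-42.216°) = 6.6232 ≥ 1 ⇒ polar night, h₀ = 0 and Q̄ = 0.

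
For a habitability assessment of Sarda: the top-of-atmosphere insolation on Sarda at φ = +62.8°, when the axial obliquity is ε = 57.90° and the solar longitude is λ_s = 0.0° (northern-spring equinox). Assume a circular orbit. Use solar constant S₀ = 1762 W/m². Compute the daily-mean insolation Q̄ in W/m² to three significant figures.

Q̄ ≈ 256 W/m²

Solar declination: sin δ = sin ε · sin λ_s = sin 57.90° × sin 0.0° = 0.00000, so δ = +0.000°.
cos H₀ = −tan(+62.8°) tan(+0.000°) = -0.0000, H₀ = 1.5708 rad.
Bracket: H₀ sin φ sin δ + cos φ cos δ sin H₀ = 1.5708×0.88942×0.00000 + 0.45710×1.00000×1.00000 = 0.000000 + 0.457100 = 0.457100.
Q̄ = (S₀/π) × [bracket] = (1762/π) × 0.457100 = 256.4 W/m².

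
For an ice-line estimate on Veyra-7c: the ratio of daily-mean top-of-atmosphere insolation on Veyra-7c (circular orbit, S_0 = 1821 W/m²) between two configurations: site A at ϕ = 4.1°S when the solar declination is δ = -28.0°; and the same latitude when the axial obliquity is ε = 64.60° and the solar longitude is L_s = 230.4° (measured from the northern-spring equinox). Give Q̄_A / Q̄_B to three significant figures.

— Configuration A (ϕ=-4.1°):
cos h₀ = −tan(-4.1°) tan(-28.000°) = -0.0381, h₀ = 1.6089 rad.
Bracket: h₀ sin ϕ sin δ + cos ϕ cos δ sin h₀ = 1.6089×-0.07150×-0.46947 + 0.99744×0.88295×0.99927 = 0.054006 + 0.880047 = 0.934053.
Q̄ = (S_0/π) × [bracket] = (1821/π) × 0.934053 = 541.42 W/m².
— Configuration B (ϕ=-4.1°):
Solar declination: sin δ = sin ε · sin L_s = sin 64.60° × sin 230.4° = -0.69603, so δ = -44.109°.
cos h₀ = −tan(-4.1°) tan(-44.109°) = -0.0695, h₀ = 1.6403 rad.
Bracket: h₀ sin ϕ sin δ + cos ϕ cos δ sin h₀ = 1.6403×-0.07150×-0.69603 + 0.99744×0.71801×0.99758 = 0.081631 + 0.714439 = 0.796070.
Q̄ = (S_0/π) × [bracket] = (1821/π) × 0.796070 = 461.44 W/m².
Ratio Q̄_A / Q̄_B = 541.42 / 461.44 = 1.173.

Q̄_A / Q̄_B ≈ 1.17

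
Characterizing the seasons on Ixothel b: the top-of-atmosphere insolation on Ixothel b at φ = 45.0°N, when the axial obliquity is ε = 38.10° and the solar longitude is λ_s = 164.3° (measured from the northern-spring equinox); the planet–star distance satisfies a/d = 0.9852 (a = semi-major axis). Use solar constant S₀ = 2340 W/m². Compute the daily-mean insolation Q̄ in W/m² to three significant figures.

Q̄ ≈ 645 W/m²

Solar declination: sin δ = sin ε · sin λ_s = sin 38.10° × sin 164.3° = 0.16697, so δ = +9.612°.
cos H₀ = −tan(+45.0°) tan(+9.612°) = -0.1693, H₀ = 1.7410 rad.
Bracket: H₀ sin φ sin δ + cos φ cos δ sin H₀ = 1.7410×0.70711×0.16697 + 0.70711×0.98596×0.98556 = 0.205553 + 0.687115 = 0.892668.
Inverse-square distance factor (a/d)² = 0.9852² = 0.970619.
Q̄ = (S₀/π) × 0.970619 × [bracket] = (2340/π) × 0.970619 × 0.892668 = 645.4 W/m².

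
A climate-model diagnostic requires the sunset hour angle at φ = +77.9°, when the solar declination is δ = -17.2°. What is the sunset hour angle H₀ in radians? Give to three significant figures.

cos H₀ = −tan φ · tan δ = 1.4439 ≥ 1, so the Sun never rises (polar night) and H₀ = 0.

H₀ = 0.00 rad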